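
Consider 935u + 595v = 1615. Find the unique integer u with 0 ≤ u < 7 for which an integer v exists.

3

Reduce mod 595: 935u ≡ 1615 (mod 595). With g = gcd(935, 595) = 85 dividing 1615, divide through: 11u ≡ 19 (mod 7).
Since gcd(11, 7) = 1, u ≡ 19·(11)⁻¹ ≡ 3 (mod 7). Smallest non-negative: 3.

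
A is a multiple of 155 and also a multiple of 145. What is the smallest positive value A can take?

4495

155 = 5 · 31; 145 = 5 · 29
max exponents: 5 · 29 · 31 = 4495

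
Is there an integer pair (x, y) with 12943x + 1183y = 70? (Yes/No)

Yes

By Bézout, 12943x + 1183y = 70 has integer solutions iff gcd(12943, 1183) | 70.
Euclid: 12943 = 10·1183 + 1113; 1183 = 1·1113 + 70; 1113 = 15·70 + 63; 70 = 1·63 + 7; 63 = 9·7 + 0. gcd = 7; 70 mod 7 = 0. Yes.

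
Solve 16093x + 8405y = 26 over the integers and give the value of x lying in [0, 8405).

Euclid: 16093 = 1·8405 + 7688; 8405 = 1·7688 + 717; 7688 = 10·717 + 518; 717 = 1·518 + 199; 518 = 2·199 + 120; 199 = 1·120 + 79; 120 = 1·79 + 41; 79 = 1·41 + 38; 41 = 1·38 + 3; 38 = 12·3 + 2; 3 = 1·2 + 1; 2 = 2·1 + 0 → gcd = 1; 26 = 1·26.
Back-substitution yields 16093·(2872) + 8405·(-5499) = 1, so one solution is x = 2872·26 = 74672, y = -5499·26 = -142974.
Solutions in x differ by 8405/1 = 8405; the one in [0, 8405) is 74672 mod 8405 = 7432.

7432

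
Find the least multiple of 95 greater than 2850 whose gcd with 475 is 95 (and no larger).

475 = 95·5. Any a with gcd(a, 475) = 95 is a multiple of 95, say 95s, with s coprime to 5.
Need s > 2850/95, so s ≥ 31. First s ≥ 31 with gcd(s, 5) = 1 is s = 31. Thus a = 95·31 = 2945.

2945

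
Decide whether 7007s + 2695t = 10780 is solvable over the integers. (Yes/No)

By Bézout, 7007s + 2695t = 10780 has integer solutions iff gcd(7007, 2695) | 10780.
Euclid: 7007 = 2·2695 + 1617; 2695 = 1·1617 + 1078; 1617 = 1·1078 + 539; 1078 = 2·539 + 0. gcd = 539; 10780 mod 539 = 0. Yes.

Yes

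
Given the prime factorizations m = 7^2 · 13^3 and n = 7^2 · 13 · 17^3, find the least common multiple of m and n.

528899189

max exponent per prime: 7^2 · 13^3 · 17^3 = 528899189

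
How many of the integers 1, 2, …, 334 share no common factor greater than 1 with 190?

127

Prime factors of 190: 2, 5, 19. Count integers ≤ 334 divisible by none of them.
By inclusion–exclusion: 334 − ⌊334/2⌋ − ⌊334/5⌋ − ⌊334/19⌋ + ⌊334/10⌋ + ⌊334/38⌋ + ⌊334/95⌋ − ⌊334/190⌋ = 127.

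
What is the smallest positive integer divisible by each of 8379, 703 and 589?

9610713

lcm(8379, 703) = 8379·703/gcd = 5890437/19 = 310023
lcm(310023, 589) = 310023·589/gcd = 182603547/19 = 9610713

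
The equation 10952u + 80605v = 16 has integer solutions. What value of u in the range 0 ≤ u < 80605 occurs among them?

1943

gcd(10952, 80605) = 1 (Euclid: 80605 = 7·10952 + 3941; 10952 = 2·3941 + 3070; 3941 = 1·3070 + 871; 3070 = 3·871 + 457; 871 = 1·457 + 414; 457 = 1·414 + 43; 414 = 9·43 + 27; 43 = 1·27 + 16; 27 = 1·16 + 11; 16 = 1·11 + 5; 11 = 2·5 + 1; 5 = 5·1 + 0), and 1 | 16.
Extended Euclid: 10952·(-14992) + 80605·(2037) = 1. Scale by 16: u₀ = -239872.
General solution u = u₀ + 80605t; reducing mod 80605 gives u = 1943 (and v = -264).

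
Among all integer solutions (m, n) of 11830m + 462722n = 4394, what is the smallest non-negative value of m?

900

Reduce mod 462722: 11830m ≡ 4394 (mod 462722). With g = gcd(11830, 462722) = 338 dividing 4394, divide through: 35m ≡ 13 (mod 1369).
Since gcd(35, 1369) = 1, m ≡ 13·(35)⁻¹ ≡ 900 (mod 1369). Smallest non-negative: 900.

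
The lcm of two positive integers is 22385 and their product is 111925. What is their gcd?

5

From gcd × lcm = uv: gcd = 111925 / 22385 = 5.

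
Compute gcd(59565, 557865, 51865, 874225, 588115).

gcd(59565, 557865): 557865 = 9·59565 + 21780; 59565 = 2·21780 + 16005; 21780 = 1·16005 + 5775; 16005 = 2·5775 + 4455; 5775 = 1·4455 + 1320; 4455 = 3·1320 + 495; 1320 = 2·495 + 330; 495 = 1·330 + 165; 330 = 2·165 + 0 → 165
gcd(165, 51865): 51865 = 314·165 + 55; 165 = 3·55 + 0 → 55
gcd(55, 874225): 874225 = 15895·55 + 0 → 55
gcd(55, 588115): 588115 = 10693·55 + 0 → 55

55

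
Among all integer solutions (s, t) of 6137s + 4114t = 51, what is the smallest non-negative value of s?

Euclid: 6137 = 1·4114 + 2023; 4114 = 2·2023 + 68; 2023 = 29·68 + 51; 68 = 1·51 + 17; 51 = 3·17 + 0 → gcd = 17; 51 = 17·3.
Back-substitution yields 6137·(-61) + 4114·(91) = 17, so one solution is s = -61·3 = -183, t = 91·3 = 273.
Solutions in s differ by 4114/17 = 242; the one in [0, 242) is -183 mod 242 = 59.

59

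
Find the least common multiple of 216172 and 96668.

474929884

gcd first: 216172 = 2·96668 + 22836; 96668 = 4·22836 + 5324; 22836 = 4·5324 + 1540; 5324 = 3·1540 + 704; 1540 = 2·704 + 132; 704 = 5·132 + 44; 132 = 3·44 + 0 → gcd = 44
lcm = 216172·96668/gcd = 20896914896/44 = 474929884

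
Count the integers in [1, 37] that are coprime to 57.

Prime factors of 57: 3, 19. Count integers ≤ 37 divisible by none of them.
By inclusion–exclusion: 37 − ⌊37/3⌋ − ⌊37/19⌋ + ⌊37/57⌋ = 24.

24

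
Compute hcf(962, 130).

26

Euclid: 962 = 7·130 + 52; 130 = 2·52 + 26; 52 = 2·26 + 0. Last nonzero remainder: 26.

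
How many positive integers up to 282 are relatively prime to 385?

385 = 5·7·11. Inclusion–exclusion on these primes:
282 − ⌊282/5⌋ − ⌊282/7⌋ − ⌊282/11⌋ + ⌊282/35⌋ + ⌊282/55⌋ + ⌊282/77⌋ − ⌊282/385⌋ = 177

177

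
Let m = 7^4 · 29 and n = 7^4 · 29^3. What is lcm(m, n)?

max exponent per prime: 7^4 · 29^3 = 58557989

58557989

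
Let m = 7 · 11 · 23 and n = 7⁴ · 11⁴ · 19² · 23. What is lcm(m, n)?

max exponent per prime: 7⁴ · 11⁴ · 19² · 23 = 291875699423

291875699423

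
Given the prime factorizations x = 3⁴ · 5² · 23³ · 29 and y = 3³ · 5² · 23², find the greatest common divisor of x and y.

357075

min exponent per shared prime: 3³ · 5² · 23² = 357075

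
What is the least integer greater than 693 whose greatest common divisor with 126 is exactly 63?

gcd(t, 126) = 63 forces 63 | t; write t = 63s. Then gcd(63s, 63·2) = 63·gcd(s, 2), so need gcd(s, 2) = 1.
63s > 693 gives s ≥ 12. The least s ≥ 12 coprime to 2 is 13, so t = 63·13 = 819.

819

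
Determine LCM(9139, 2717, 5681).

2312167

9139 = 13 · 19 · 37; 2717 = 11 · 13 · 19; 5681 = 13 · 19 · 23
lcm takes max exponent of each prime: 11 · 13 · 19 · 23 · 37 = 2312167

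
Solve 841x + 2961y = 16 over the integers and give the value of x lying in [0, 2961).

2704

Euclid: 2961 = 3·841 + 438; 841 = 1·438 + 403; 438 = 1·403 + 35; 403 = 11·35 + 18; 35 = 1·18 + 17; 18 = 1·17 + 1; 17 = 17·1 + 0 → gcd = 1; 16 = 1·16.
Back-substitution yields 841·(169) + 2961·(-48) = 1, so one solution is x = 169·16 = 2704, y = -48·16 = -768.
Solutions in x differ by 2961/1 = 2961; the one in [0, 2961) is 2704 mod 2961 = 2704.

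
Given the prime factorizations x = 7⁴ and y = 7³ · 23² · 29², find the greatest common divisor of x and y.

343

min exponent per shared prime: 7³ = 343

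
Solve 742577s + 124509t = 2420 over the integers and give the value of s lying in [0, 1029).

Reduce mod 124509: 742577s ≡ 2420 (mod 124509). With g = gcd(742577, 124509) = 121 dividing 2420, divide through: 6137s ≡ 20 (mod 1029).
Since gcd(6137, 1029) = 1, s ≡ 20·(6137)⁻¹ ≡ 361 (mod 1029). Smallest non-negative: 361.

361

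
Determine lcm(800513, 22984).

1082293576

800513 = 7² · 17 · 31²; 22984 = 2³ · 13² · 17
max exponents: 2³ · 7² · 13² · 17 · 31² = 1082293576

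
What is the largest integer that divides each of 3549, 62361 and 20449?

gcd(3549, 62361): 62361 = 17·3549 + 2028; 3549 = 1·2028 + 1521; 2028 = 1·1521 + 507; 1521 = 3·507 + 0 → 507
gcd(507, 20449): 20449 = 40·507 + 169; 507 = 3·169 + 0 → 169

169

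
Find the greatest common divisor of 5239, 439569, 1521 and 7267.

169

5239 = 13² · 31; 439569 = 3² · 13² · 17²; 1521 = 3² · 13²; 7267 = 13² · 43
gcd takes min exponent of each prime: 13² = 169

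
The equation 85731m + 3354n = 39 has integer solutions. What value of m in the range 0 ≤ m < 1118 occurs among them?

Reduce mod 3354: 85731m ≡ 39 (mod 3354). With g = gcd(85731, 3354) = 3 dividing 39, divide through: 28577m ≡ 13 (mod 1118).
Since gcd(28577, 1118) = 1, m ≡ 13·(28577)⁻¹ ≡ 403 (mod 1118). Smallest non-negative: 403.

403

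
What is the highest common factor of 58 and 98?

Euclid: 98 = 1·58 + 40; 58 = 1·40 + 18; 40 = 2·18 + 4; 18 = 4·4 + 2; 4 = 2·2 + 0. Last nonzero remainder: 2.

2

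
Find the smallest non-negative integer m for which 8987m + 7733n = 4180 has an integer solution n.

28

Euclid: 8987 = 1·7733 + 1254; 7733 = 6·1254 + 209; 1254 = 6·209 + 0 → gcd = 209; 4180 = 209·20.
Back-substitution yields 8987·(-6) + 7733·(7) = 209, so one solution is m = -6·20 = -120, n = 7·20 = 140.
Solutions in m differ by 7733/209 = 37; the one in [0, 37) is -120 mod 37 = 28.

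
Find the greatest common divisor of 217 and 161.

7

217 = 7 · 31
161 = 7 · 23
Common: 7 = 7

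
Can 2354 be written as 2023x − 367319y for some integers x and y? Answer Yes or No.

No

By Bézout, 2023x − 367319y = 2354 has integer solutions iff gcd(2023, 367319) | 2354.
Euclid: 367319 = 181·2023 + 1156; 2023 = 1·1156 + 867; 1156 = 1·867 + 289; 867 = 3·289 + 0. gcd = 289; 2354 mod 289 = 42. No.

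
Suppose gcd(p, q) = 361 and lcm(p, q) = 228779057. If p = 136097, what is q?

606841

p·q = gcd·lcm = 361·228779057 = 82589239577, so q = 82589239577/136097 = 606841.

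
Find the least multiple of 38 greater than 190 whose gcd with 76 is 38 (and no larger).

76 = 38·2. Any t with gcd(t, 76) = 38 is a multiple of 38, say 38s, with s coprime to 2.
Need s > 190/38, so s ≥ 6. First s ≥ 6 with gcd(s, 2) = 1 is s = 7. Thus t = 38·7 = 266.

266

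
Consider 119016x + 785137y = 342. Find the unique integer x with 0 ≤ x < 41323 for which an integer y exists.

Reduce mod 785137: 119016x ≡ 342 (mod 785137). With g = gcd(119016, 785137) = 19 dividing 342, divide through: 6264x ≡ 18 (mod 41323).
Since gcd(6264, 41323) = 1, x ≡ 18·(6264)⁻¹ ≡ 36217 (mod 41323). Smallest non-negative: 36217.

36217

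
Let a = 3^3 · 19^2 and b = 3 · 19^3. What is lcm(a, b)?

185193

max exponent per prime: 3^3 · 19^3 = 185193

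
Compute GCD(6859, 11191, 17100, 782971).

19

gcd(6859, 11191): 11191 = 1·6859 + 4332; 6859 = 1·4332 + 2527; 4332 = 1·2527 + 1805; 2527 = 1·1805 + 722; 1805 = 2·722 + 361; 722 = 2·361 + 0 → 361
gcd(361, 17100): 17100 = 47·361 + 133; 361 = 2·133 + 95; 133 = 1·95 + 38; 95 = 2·38 + 19; 38 = 2·19 + 0 → 19
gcd(19, 782971): 782971 = 41209·19 + 0 → 19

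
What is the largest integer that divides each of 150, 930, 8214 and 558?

gcd(150, 930): 930 = 6·150 + 30; 150 = 5·30 + 0 → 30
gcd(30, 8214): 8214 = 273·30 + 24; 30 = 1·24 + 6; 24 = 4·6 + 0 → 6
gcd(6, 558): 558 = 93·6 + 0 → 6

6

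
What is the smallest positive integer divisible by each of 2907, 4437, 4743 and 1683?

28747323

lcm(2907, 4437) = 2907·4437/gcd = 12898359/153 = 84303
lcm(84303, 4743) = 84303·4743/gcd = 399849129/153 = 2613393
lcm(2613393, 1683) = 2613393·1683/gcd = 4398340419/153 = 28747323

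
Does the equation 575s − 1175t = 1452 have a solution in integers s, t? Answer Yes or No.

By Bézout, 575s − 1175t = 1452 has integer solutions iff gcd(575, 1175) | 1452.
Euclid: 1175 = 2·575 + 25; 575 = 23·25 + 0. gcd = 25; 1452 mod 25 = 2. No.

No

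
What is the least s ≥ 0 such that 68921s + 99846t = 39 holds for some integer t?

27069

Reduce mod 99846: 68921s ≡ 39 (mod 99846). With g = gcd(68921, 99846) = 1 dividing 39, divide through: 68921s ≡ 39 (mod 99846).
Since gcd(68921, 99846) = 1, s ≡ 39·(68921)⁻¹ ≡ 27069 (mod 99846). Smallest non-negative: 27069.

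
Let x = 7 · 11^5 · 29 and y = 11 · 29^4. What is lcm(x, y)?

797358186317

max exponent per prime: 7 · 11^5 · 29^4 = 797358186317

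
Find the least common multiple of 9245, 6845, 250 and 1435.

181619411750

9245 = 5 · 43²; 6845 = 5 · 37²; 250 = 2 · 5³; 1435 = 5 · 7 · 41
lcm takes max exponent of each prime: 2 · 5³ · 7 · 37² · 41 · 43² = 181619411750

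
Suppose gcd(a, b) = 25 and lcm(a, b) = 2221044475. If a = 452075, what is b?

122825

a·b = gcd·lcm = 25·2221044475 = 55526111875, so b = 55526111875/452075 = 122825.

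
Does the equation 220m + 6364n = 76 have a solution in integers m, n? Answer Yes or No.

gcd(220, 6364): 6364 = 28·220 + 204; 220 = 1·204 + 16; 204 = 12·16 + 12; 16 = 1·12 + 4; 12 = 3·4 + 0 → 4
4 divides 76, so a solution exists.

Yes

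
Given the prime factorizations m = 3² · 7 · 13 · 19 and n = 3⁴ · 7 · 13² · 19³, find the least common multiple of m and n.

max exponent per prime: 3⁴ · 7 · 13² · 19³ = 657249957

657249957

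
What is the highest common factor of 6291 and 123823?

Euclid: 123823 = 19·6291 + 4294; 6291 = 1·4294 + 1997; 4294 = 2·1997 + 300; 1997 = 6·300 + 197; 300 = 1·197 + 103; 197 = 1·103 + 94; 103 = 1·94 + 9; 94 = 10·9 + 4; 9 = 2·4 + 1; 4 = 4·1 + 0. Last nonzero remainder: 1.

1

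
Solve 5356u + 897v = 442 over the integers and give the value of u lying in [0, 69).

52

Euclid: 5356 = 5·897 + 871; 897 = 1·871 + 26; 871 = 33·26 + 13; 26 = 2·13 + 0 → gcd = 13; 442 = 13·34.
Back-substitution yields 5356·(34) + 897·(-203) = 13, so one solution is u = 34·34 = 1156, v = -203·34 = -6902.
Solutions in u differ by 897/13 = 69; the one in [0, 69) is 1156 mod 69 = 52.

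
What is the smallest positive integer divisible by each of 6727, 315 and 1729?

74770605

6727 = 7 · 31²; 315 = 3² · 5 · 7; 1729 = 7 · 13 · 19
lcm takes max exponent of each prime: 3² · 5 · 7 · 13 · 19 · 31² = 74770605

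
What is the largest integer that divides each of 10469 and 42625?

Euclid: 42625 = 4·10469 + 749; 10469 = 13·749 + 732; 749 = 1·732 + 17; 732 = 43·17 + 1; 17 = 17·1 + 0. Last nonzero remainder: 1.

1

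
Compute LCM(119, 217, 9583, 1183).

853490729

lcm(119, 217) = 119·217/gcd = 25823/7 = 3689
lcm(3689, 9583) = 3689·9583/gcd = 35351687/7 = 5050241
lcm(5050241, 1183) = 5050241·1183/gcd = 5974435103/7 = 853490729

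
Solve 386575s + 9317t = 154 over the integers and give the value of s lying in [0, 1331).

Reduce mod 9317: 386575s ≡ 154 (mod 9317). With g = gcd(386575, 9317) = 7 dividing 154, divide through: 55225s ≡ 22 (mod 1331).
Since gcd(55225, 1331) = 1, s ≡ 22·(55225)⁻¹ ≡ 924 (mod 1331). Smallest non-negative: 924.

924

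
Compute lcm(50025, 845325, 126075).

50025 = 3 · 5² · 23 · 29; 845325 = 3² · 5² · 13 · 17²; 126075 = 3 · 5² · 41²
lcm takes max exponent of each prime: 3² · 5² · 13 · 17² · 23 · 29 · 41² = 947801213775

947801213775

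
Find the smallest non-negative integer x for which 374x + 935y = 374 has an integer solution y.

Euclid: 935 = 2·374 + 187; 374 = 2·187 + 0 → gcd = 187; 374 = 187·2.
Back-substitution yields 374·(-2) + 935·(1) = 187, so one solution is x = -2·2 = -4, y = 1·2 = 2.
Solutions in x differ by 935/187 = 5; the one in [0, 5) is -4 mod 5 = 1.

1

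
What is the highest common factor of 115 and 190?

Euclid: 190 = 1·115 + 75; 115 = 1·75 + 40; 75 = 1·40 + 35; 40 = 1·35 + 5; 35 = 7·5 + 0. Last nonzero remainder: 5.

5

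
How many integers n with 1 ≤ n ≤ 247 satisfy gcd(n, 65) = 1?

182

Prime factors of 65: 5, 13. Count integers ≤ 247 divisible by none of them.
By inclusion–exclusion: 247 − ⌊247/5⌋ − ⌊247/13⌋ + ⌊247/65⌋ = 182.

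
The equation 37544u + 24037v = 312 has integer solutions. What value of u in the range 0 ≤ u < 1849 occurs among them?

Euclid: 37544 = 1·24037 + 13507; 24037 = 1·13507 + 10530; 13507 = 1·10530 + 2977; 10530 = 3·2977 + 1599; 2977 = 1·1599 + 1378; 1599 = 1·1378 + 221; 1378 = 6·221 + 52; 221 = 4·52 + 13; 52 = 4·13 + 0 → gcd = 13; 312 = 13·24.
Back-substitution yields 37544·(-436) + 24037·(681) = 13, so one solution is u = -436·24 = -10464, v = 681·24 = 16344.
Solutions in u differ by 24037/13 = 1849; the one in [0, 1849) is -10464 mod 1849 = 630.

630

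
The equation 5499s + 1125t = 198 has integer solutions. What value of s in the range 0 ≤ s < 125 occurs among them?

gcd(5499, 1125) = 9 (Euclid: 5499 = 4·1125 + 999; 1125 = 1·999 + 126; 999 = 7·126 + 117; 126 = 1·117 + 9; 117 = 13·9 + 0), and 9 | 198.
Extended Euclid: 5499·(-9) + 1125·(44) = 9. Scale by 22: s₀ = -198.
General solution s = s₀ + 125k; reducing mod 125 gives s = 52 (and t = -254).

52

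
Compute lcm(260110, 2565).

7022970

260110 = 2 · 5 · 19 · 37²; 2565 = 3³ · 5 · 19
max exponents: 2 · 3³ · 5 · 19 · 37² = 7022970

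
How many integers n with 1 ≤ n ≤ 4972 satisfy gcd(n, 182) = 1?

Prime factors of 182: 2, 7, 13. Count integers ≤ 4972 divisible by none of them.
By inclusion–exclusion: 4972 − ⌊4972/2⌋ − ⌊4972/7⌋ − ⌊4972/13⌋ + ⌊4972/14⌋ + ⌊4972/26⌋ + ⌊4972/91⌋ − ⌊4972/182⌋ = 1967.

1967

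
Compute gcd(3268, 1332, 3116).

4

gcd(3268, 1332): 3268 = 2·1332 + 604; 1332 = 2·604 + 124; 604 = 4·124 + 108; 124 = 1·108 + 16; 108 = 6·16 + 12; 16 = 1·12 + 4; 12 = 3·4 + 0 → 4
gcd(4, 3116): 3116 = 779·4 + 0 → 4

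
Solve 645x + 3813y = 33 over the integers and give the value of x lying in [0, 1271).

940

Euclid: 3813 = 5·645 + 588; 645 = 1·588 + 57; 588 = 10·57 + 18; 57 = 3·18 + 3; 18 = 6·3 + 0 → gcd = 3; 33 = 3·11.
Back-substitution yields 645·(201) + 3813·(-34) = 3, so one solution is x = 201·11 = 2211, y = -34·11 = -374.
Solutions in x differ by 3813/3 = 1271; the one in [0, 1271) is 2211 mod 1271 = 940.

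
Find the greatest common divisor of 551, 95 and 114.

19

gcd(551, 95): 551 = 5·95 + 76; 95 = 1·76 + 19; 76 = 4·19 + 0 → 19
gcd(19, 114): 114 = 6·19 + 0 → 19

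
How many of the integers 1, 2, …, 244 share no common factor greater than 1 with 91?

194

Prime factors of 91: 7, 13. Count integers ≤ 244 divisible by none of them.
By inclusion–exclusion: 244 − ⌊244/7⌋ − ⌊244/13⌋ + ⌊244/91⌋ = 194.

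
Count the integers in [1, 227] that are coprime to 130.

84

Prime factors of 130: 2, 5, 13. Count integers ≤ 227 divisible by none of them.
By inclusion–exclusion: 227 − ⌊227/2⌋ − ⌊227/5⌋ − ⌊227/13⌋ + ⌊227/10⌋ + ⌊227/26⌋ + ⌊227/65⌋ − ⌊227/130⌋ = 84.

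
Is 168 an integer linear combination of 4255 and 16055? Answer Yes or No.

gcd(4255, 16055): 16055 = 3·4255 + 3290; 4255 = 1·3290 + 965; 3290 = 3·965 + 395; 965 = 2·395 + 175; 395 = 2·175 + 45; 175 = 3·45 + 40; 45 = 1·40 + 5; 40 = 8·5 + 0 → 5
5 does not divide 168, so a solution does not exist.

No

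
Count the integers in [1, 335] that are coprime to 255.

168

255 = 3·5·17. Inclusion–exclusion on these primes:
335 − ⌊335/3⌋ − ⌊335/5⌋ − ⌊335/17⌋ + ⌊335/15⌋ + ⌊335/51⌋ + ⌊335/85⌋ − ⌊335/255⌋ = 168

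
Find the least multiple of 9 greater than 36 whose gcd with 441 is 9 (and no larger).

Multiples of 9 above 36: 9·5, 9·6, … . Need the cofactor coprime to 441/9 = 49.
Checking s = 5, 6, … the first with gcd(s, 49) = 1 is s = 5, giving 45.

45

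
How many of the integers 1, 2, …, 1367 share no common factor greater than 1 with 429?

Prime factors of 429: 3, 11, 13. Count integers ≤ 1367 divisible by none of them.
By inclusion–exclusion: 1367 − ⌊1367/3⌋ − ⌊1367/11⌋ − ⌊1367/13⌋ + ⌊1367/33⌋ + ⌊1367/39⌋ + ⌊1367/143⌋ − ⌊1367/429⌋ = 765.

765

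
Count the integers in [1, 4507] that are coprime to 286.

Prime factors of 286: 2, 11, 13. Count integers ≤ 4507 divisible by none of them.
By inclusion–exclusion: 4507 − ⌊4507/2⌋ − ⌊4507/11⌋ − ⌊4507/13⌋ + ⌊4507/22⌋ + ⌊4507/26⌋ + ⌊4507/143⌋ − ⌊4507/286⌋ = 1892.

1892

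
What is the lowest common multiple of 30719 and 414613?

30719 = 13 · 17 · 139; 414613 = 17 · 29³
max exponents: 13 · 17 · 29³ · 139 = 749205691

749205691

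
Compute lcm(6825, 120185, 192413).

186780109425

6825 = 3 · 5² · 7 · 13; 120185 = 5 · 13 · 43²; 192413 = 13 · 19² · 41
lcm takes max exponent of each prime: 3 · 5² · 7 · 13 · 19² · 41 · 43² = 186780109425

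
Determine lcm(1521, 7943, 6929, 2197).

1521 = 3² · 13²; 7943 = 13² · 47; 6929 = 13² · 41; 2197 = 13³
lcm takes max exponent of each prime: 3² · 13³ · 41 · 47 = 38102571

38102571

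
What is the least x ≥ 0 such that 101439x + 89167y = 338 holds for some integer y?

5246

Reduce mod 89167: 101439x ≡ 338 (mod 89167). With g = gcd(101439, 89167) = 13 dividing 338, divide through: 7803x ≡ 26 (mod 6859).
Since gcd(7803, 6859) = 1, x ≡ 26·(7803)⁻¹ ≡ 5246 (mod 6859). Smallest non-negative: 5246.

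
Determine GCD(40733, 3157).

40733 = 7 · 11 · 23²
3157 = 7 · 11 · 41
Common: 7 · 11 = 77

77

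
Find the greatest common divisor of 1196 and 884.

1196 = 2² · 13 · 23
884 = 2² · 13 · 17
Common: 2² · 13 = 52

52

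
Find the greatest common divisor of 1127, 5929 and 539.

1127 = 7² · 23; 5929 = 7² · 11²; 539 = 7² · 11
gcd takes min exponent of each prime: 7² = 49

49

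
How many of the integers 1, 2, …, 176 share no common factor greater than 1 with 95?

133

95 = 5·19. Inclusion–exclusion on these primes:
176 − ⌊176/5⌋ − ⌊176/19⌋ + ⌊176/95⌋ = 133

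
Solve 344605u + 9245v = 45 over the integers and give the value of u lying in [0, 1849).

gcd(344605, 9245) = 5 (Euclid: 344605 = 37·9245 + 2540; 9245 = 3·2540 + 1625; 2540 = 1·1625 + 915; 1625 = 1·915 + 710; 915 = 1·710 + 205; 710 = 3·205 + 95; 205 = 2·95 + 15; 95 = 6·15 + 5; 15 = 3·5 + 0), and 5 | 45.
Extended Euclid: 344605·(-586) + 9245·(21843) = 5. Scale by 9: u₀ = -5274.
General solution u = u₀ + 1849t; reducing mod 1849 gives u = 273 (and v = -10176).

273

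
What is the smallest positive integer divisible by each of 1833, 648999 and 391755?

306402162885

lcm(1833, 648999) = 1833·648999/gcd = 1189615167/39 = 30502953
lcm(30502953, 391755) = 30502953·391755/gcd = 11949684352515/39 = 306402162885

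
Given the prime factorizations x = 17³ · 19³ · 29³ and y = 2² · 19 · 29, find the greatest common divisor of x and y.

551

min exponent per shared prime: 19 · 29 = 551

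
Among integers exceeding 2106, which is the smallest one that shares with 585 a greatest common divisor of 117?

2223

Multiples of 117 above 2106: 117·19, 117·20, … . Need the cofactor coprime to 585/117 = 5.
Checking s = 19, 20, … the first with gcd(s, 5) = 1 is s = 19, giving 2223.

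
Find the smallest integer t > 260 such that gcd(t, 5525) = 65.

390

5525 = 65·85. Any t with gcd(t, 5525) = 65 is a multiple of 65, say 65s, with s coprime to 85.
Need s > 260/65, so s ≥ 5. First s ≥ 5 with gcd(s, 85) = 1 is s = 6. Thus t = 65·6 = 390.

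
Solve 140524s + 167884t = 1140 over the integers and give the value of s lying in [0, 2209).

gcd(140524, 167884) = 76 (Euclid: 167884 = 1·140524 + 27360; 140524 = 5·27360 + 3724; 27360 = 7·3724 + 1292; 3724 = 2·1292 + 1140; 1292 = 1·1140 + 152; 1140 = 7·152 + 76; 152 = 2·76 + 0), and 76 | 1140.
Extended Euclid: 140524·(1037) + 167884·(-868) = 76. Scale by 15: s₀ = 15555.
General solution s = s₀ + 2209k; reducing mod 2209 gives s = 92 (and t = -77).

92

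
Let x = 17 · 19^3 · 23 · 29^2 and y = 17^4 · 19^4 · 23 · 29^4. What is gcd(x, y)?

2255451829

min exponent per shared prime: 17 · 19^3 · 23 · 29^2 = 2255451829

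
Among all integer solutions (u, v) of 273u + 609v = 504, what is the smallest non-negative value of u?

Euclid: 609 = 2·273 + 63; 273 = 4·63 + 21; 63 = 3·21 + 0 → gcd = 21; 504 = 21·24.
Back-substitution yields 273·(9) + 609·(-4) = 21, so one solution is u = 9·24 = 216, v = -4·24 = -96.
Solutions in u differ by 609/21 = 29; the one in [0, 29) is 216 mod 29 = 13.

13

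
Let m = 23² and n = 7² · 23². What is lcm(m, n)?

25921

max exponent per prime: 7² · 23² = 25921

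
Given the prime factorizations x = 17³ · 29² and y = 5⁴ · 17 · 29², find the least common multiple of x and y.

2582395625

max exponent per prime: 5⁴ · 17³ · 29² = 2582395625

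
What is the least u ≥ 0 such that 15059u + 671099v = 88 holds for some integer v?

gcd(15059, 671099) = 11 (Euclid: 671099 = 44·15059 + 8503; 15059 = 1·8503 + 6556; 8503 = 1·6556 + 1947; 6556 = 3·1947 + 715; 1947 = 2·715 + 517; 715 = 1·517 + 198; 517 = 2·198 + 121; 198 = 1·121 + 77; 121 = 1·77 + 44; 77 = 1·44 + 33; 44 = 1·33 + 11; 33 = 3·11 + 0), and 11 | 88.
Extended Euclid: 15059·(-16890) + 671099·(379) = 11. Scale by 8: u₀ = -135120.
General solution u = u₀ + 61009t; reducing mod 61009 gives u = 47907 (and v = -1075).

47907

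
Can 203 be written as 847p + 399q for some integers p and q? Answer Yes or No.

Yes

gcd(847, 399): 847 = 2·399 + 49; 399 = 8·49 + 7; 49 = 7·7 + 0 → 7
7 divides 203, so a solution exists.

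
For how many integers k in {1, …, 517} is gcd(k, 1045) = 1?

356

Prime factors of 1045: 5, 11, 19. Count integers ≤ 517 divisible by none of them.
By inclusion–exclusion: 517 − ⌊517/5⌋ − ⌊517/11⌋ − ⌊517/19⌋ + ⌊517/55⌋ + ⌊517/95⌋ + ⌊517/209⌋ − ⌊517/1045⌋ = 356.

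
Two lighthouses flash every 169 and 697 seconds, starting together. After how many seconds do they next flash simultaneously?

117793

gcd first: 697 = 4·169 + 21; 169 = 8·21 + 1; 21 = 21·1 + 0 → gcd = 1
lcm = 169·697/gcd = 117793/1 = 117793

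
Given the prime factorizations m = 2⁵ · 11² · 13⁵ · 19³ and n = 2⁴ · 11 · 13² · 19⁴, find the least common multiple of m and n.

max exponent per prime: 2⁵ · 11² · 13⁵ · 19⁴ = 187355529005216

187355529005216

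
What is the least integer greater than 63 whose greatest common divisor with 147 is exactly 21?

84

gcd(k, 147) = 21 forces 21 | k; write k = 21s. Then gcd(21s, 21·7) = 21·gcd(s, 7), so need gcd(s, 7) = 1.
21s > 63 gives s ≥ 4. The least s ≥ 4 coprime to 7 is 4, so k = 21·4 = 84.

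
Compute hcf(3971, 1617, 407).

3971 = 11 · 19²; 1617 = 3 · 7² · 11; 407 = 11 · 37
gcd takes min exponent of each prime: 11 = 11

11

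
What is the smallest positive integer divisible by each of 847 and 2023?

244783

gcd first: 2023 = 2·847 + 329; 847 = 2·329 + 189; 329 = 1·189 + 140; 189 = 1·140 + 49; 140 = 2·49 + 42; 49 = 1·42 + 7; 42 = 6·7 + 0 → gcd = 7
lcm = 847·2023/gcd = 1713481/7 = 244783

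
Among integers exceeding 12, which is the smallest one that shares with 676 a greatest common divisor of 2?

14

gcd(m, 676) = 2 forces 2 | m; write m = 2s. Then gcd(2s, 2·338) = 2·gcd(s, 338), so need gcd(s, 338) = 1.
2s > 12 gives s ≥ 7. The least s ≥ 7 coprime to 338 is 7, so m = 2·7 = 14.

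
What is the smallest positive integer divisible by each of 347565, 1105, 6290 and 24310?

3677932830

lcm(347565, 1105) = 347565·1105/gcd = 384059325/85 = 4518345
lcm(4518345, 6290) = 4518345·6290/gcd = 28420390050/85 = 334357530
lcm(334357530, 24310) = 334357530·24310/gcd = 8128231554300/2210 = 3677932830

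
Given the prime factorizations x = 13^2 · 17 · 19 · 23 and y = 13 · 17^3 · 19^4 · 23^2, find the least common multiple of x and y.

max exponent per prime: 13^2 · 17^3 · 19^4 · 23^2 = 57240516593273

57240516593273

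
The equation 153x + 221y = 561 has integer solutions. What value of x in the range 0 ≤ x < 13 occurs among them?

Reduce mod 221: 153x ≡ 561 (mod 221). With g = gcd(153, 221) = 17 dividing 561, divide through: 9x ≡ 33 (mod 13).
Since gcd(9, 13) = 1, x ≡ 33·(9)⁻¹ ≡ 8 (mod 13). Smallest non-negative: 8.

8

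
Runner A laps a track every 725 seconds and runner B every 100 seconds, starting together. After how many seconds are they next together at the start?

gcd first: 725 = 7·100 + 25; 100 = 4·25 + 0 → gcd = 25
lcm = 725·100/gcd = 72500/25 = 2900

2900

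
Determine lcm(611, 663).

31161

611 = 13 · 47; 663 = 3 · 13 · 17
max exponents: 3 · 13 · 17 · 47 = 31161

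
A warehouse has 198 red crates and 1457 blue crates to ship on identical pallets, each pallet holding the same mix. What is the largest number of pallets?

198 = 2 · 3² · 11
1457 = 31 · 47
Common: 1 = 1

1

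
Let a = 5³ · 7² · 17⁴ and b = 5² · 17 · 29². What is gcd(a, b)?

425

min exponent per shared prime: 5² · 17 = 425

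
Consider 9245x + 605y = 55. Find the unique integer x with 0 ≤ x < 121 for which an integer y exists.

11

Reduce mod 605: 9245x ≡ 55 (mod 605). With g = gcd(9245, 605) = 5 dividing 55, divide through: 1849x ≡ 11 (mod 121).
Since gcd(1849, 121) = 1, x ≡ 11·(1849)⁻¹ ≡ 11 (mod 121). Smallest non-negative: 11.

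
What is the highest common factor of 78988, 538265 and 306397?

gcd(78988, 538265): 538265 = 6·78988 + 64337; 78988 = 1·64337 + 14651; 64337 = 4·14651 + 5733; 14651 = 2·5733 + 3185; 5733 = 1·3185 + 2548; 3185 = 1·2548 + 637; 2548 = 4·637 + 0 → 637
gcd(637, 306397): 306397 = 481·637 + 0 → 637

637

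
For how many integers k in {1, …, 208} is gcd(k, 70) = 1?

Prime factors of 70: 2, 5, 7. Count integers ≤ 208 divisible by none of them.
By inclusion–exclusion: 208 − ⌊208/2⌋ − ⌊208/5⌋ − ⌊208/7⌋ + ⌊208/10⌋ + ⌊208/14⌋ + ⌊208/35⌋ − ⌊208/70⌋ = 71.

71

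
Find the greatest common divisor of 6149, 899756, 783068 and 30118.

gcd(6149, 899756): 899756 = 146·6149 + 2002; 6149 = 3·2002 + 143; 2002 = 14·143 + 0 → 143
gcd(143, 783068): 783068 = 5476·143 + 0 → 143
gcd(143, 30118): 30118 = 210·143 + 88; 143 = 1·88 + 55; 88 = 1·55 + 33; 55 = 1·33 + 22; 33 = 1·22 + 11; 22 = 2·11 + 0 → 11

11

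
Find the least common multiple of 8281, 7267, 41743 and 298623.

lcm(8281, 7267) = 8281·7267/gcd = 60178027/169 = 356083
lcm(356083, 41743) = 356083·41743/gcd = 14863972669/169 = 87952501
lcm(87952501, 298623) = 87952501·298623/gcd = 26264639706123/3211 = 8179582593

8179582593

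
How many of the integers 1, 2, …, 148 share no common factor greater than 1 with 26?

26 = 2·13. Inclusion–exclusion on these primes:
148 − ⌊148/2⌋ − ⌊148/13⌋ + ⌊148/26⌋ = 68

68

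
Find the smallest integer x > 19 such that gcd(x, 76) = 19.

gcd(x, 76) = 19 forces 19 | x; write x = 19s. Then gcd(19s, 19·4) = 19·gcd(s, 4), so need gcd(s, 4) = 1.
19s > 19 gives s ≥ 2. The least s ≥ 2 coprime to 4 is 3, so x = 19·3 = 57.

57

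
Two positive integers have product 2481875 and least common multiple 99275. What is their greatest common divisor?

25

gcd·lcm = product, so gcd = 2481875/99275 = 25.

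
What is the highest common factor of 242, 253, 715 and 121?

11

242 = 2 · 11²; 253 = 11 · 23; 715 = 5 · 11 · 13; 121 = 11²
gcd takes min exponent of each prime: 11 = 11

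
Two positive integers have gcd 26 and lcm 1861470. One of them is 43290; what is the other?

1118

Using pq = gcd(p,q)·lcm(p,q) = 26·1861470 = 48398220, we get q = 48398220/43290 = 1118.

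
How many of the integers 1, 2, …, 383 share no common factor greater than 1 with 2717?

304

Prime factors of 2717: 11, 13, 19. Count integers ≤ 383 divisible by none of them.
By inclusion–exclusion: 383 − ⌊383/11⌋ − ⌊383/13⌋ − ⌊383/19⌋ + ⌊383/143⌋ + ⌊383/209⌋ + ⌊383/247⌋ − ⌊383/2717⌋ = 304.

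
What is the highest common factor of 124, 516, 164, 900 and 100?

124 = 2² · 31; 516 = 2² · 3 · 43; 164 = 2² · 41; 900 = 2² · 3² · 5²; 100 = 2² · 5²
gcd takes min exponent of each prime: 2² = 4

4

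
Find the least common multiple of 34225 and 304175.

gcd first: 304175 = 8·34225 + 30375; 34225 = 1·30375 + 3850; 30375 = 7·3850 + 3425; 3850 = 1·3425 + 425; 3425 = 8·425 + 25; 425 = 17·25 + 0 → gcd = 25
lcm = 34225·304175/gcd = 10410389375/25 = 416415575

416415575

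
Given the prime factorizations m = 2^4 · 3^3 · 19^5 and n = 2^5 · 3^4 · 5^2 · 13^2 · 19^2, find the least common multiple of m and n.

max exponent per prime: 2^5 · 3^4 · 5^2 · 13^2 · 19^5 = 27116255368800

27116255368800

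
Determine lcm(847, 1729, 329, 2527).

847 = 7 · 11²; 1729 = 7 · 13 · 19; 329 = 7 · 47; 2527 = 7 · 19²
lcm takes max exponent of each prime: 7 · 11² · 13 · 19² · 47 = 186823637

186823637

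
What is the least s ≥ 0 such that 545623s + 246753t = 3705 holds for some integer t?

gcd(545623, 246753) = 247 (Euclid: 545623 = 2·246753 + 52117; 246753 = 4·52117 + 38285; 52117 = 1·38285 + 13832; 38285 = 2·13832 + 10621; 13832 = 1·10621 + 3211; 10621 = 3·3211 + 988; 3211 = 3·988 + 247; 988 = 4·247 + 0), and 247 | 3705.
Extended Euclid: 545623·(232) + 246753·(-513) = 247. Scale by 15: s₀ = 3480.
General solution s = s₀ + 999k; reducing mod 999 gives s = 483 (and t = -1068).

483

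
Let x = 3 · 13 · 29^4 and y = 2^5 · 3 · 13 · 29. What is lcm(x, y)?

882686688

max exponent per prime: 2^5 · 3 · 13 · 29^4 = 882686688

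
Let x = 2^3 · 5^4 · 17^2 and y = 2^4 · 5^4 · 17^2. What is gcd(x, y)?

min exponent per shared prime: 2^3 · 5^4 · 17^2 = 1445000

1445000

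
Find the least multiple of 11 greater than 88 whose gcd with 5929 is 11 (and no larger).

5929 = 11·539. Any a with gcd(a, 5929) = 11 is a multiple of 11, say 11s, with s coprime to 539.
Need s > 88/11, so s ≥ 9. First s ≥ 9 with gcd(s, 539) = 1 is s = 9. Thus a = 11·9 = 99.

99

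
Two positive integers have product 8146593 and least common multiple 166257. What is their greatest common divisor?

gcd·lcm = product, so gcd = 8146593/166257 = 49.

49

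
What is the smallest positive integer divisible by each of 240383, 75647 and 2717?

2416089533

240383 = 11 · 13 · 41²; 75647 = 11 · 13 · 23²; 2717 = 11 · 13 · 19
lcm takes max exponent of each prime: 11 · 13 · 19 · 23² · 41² = 2416089533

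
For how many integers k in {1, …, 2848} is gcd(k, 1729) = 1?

Prime factors of 1729: 7, 13, 19. Count integers ≤ 2848 divisible by none of them.
By inclusion–exclusion: 2848 − ⌊2848/7⌋ − ⌊2848/13⌋ − ⌊2848/19⌋ + ⌊2848/91⌋ + ⌊2848/133⌋ + ⌊2848/247⌋ − ⌊2848/1729⌋ = 2136.

2136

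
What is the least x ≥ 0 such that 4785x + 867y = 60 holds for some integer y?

Euclid: 4785 = 5·867 + 450; 867 = 1·450 + 417; 450 = 1·417 + 33; 417 = 12·33 + 21; 33 = 1·21 + 12; 21 = 1·12 + 9; 12 = 1·9 + 3; 9 = 3·3 + 0 → gcd = 3; 60 = 3·20.
Back-substitution yields 4785·(79) + 867·(-436) = 3, so one solution is x = 79·20 = 1580, y = -436·20 = -8720.
Solutions in x differ by 867/3 = 289; the one in [0, 289) is 1580 mod 289 = 135.

135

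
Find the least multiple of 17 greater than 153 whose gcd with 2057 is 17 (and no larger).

170

2057 = 17·121. Any k with gcd(k, 2057) = 17 is a multiple of 17, say 17s, with s coprime to 121.
Need s > 153/17, so s ≥ 10. First s ≥ 10 with gcd(s, 121) = 1 is s = 10. Thus k = 17·10 = 170.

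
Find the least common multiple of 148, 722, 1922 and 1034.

26545007236

lcm(148, 722) = 148·722/gcd = 106856/2 = 53428
lcm(53428, 1922) = 53428·1922/gcd = 102688616/2 = 51344308
lcm(51344308, 1034) = 51344308·1034/gcd = 53090014472/2 = 26545007236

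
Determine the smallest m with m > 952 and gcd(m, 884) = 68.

1020

Multiples of 68 above 952: 68·15, 68·16, … . Need the cofactor coprime to 884/68 = 13.
Checking s = 15, 16, … the first with gcd(s, 13) = 1 is s = 15, giving 1020.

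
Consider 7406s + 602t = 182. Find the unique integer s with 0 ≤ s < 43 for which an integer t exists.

1

Euclid: 7406 = 12·602 + 182; 602 = 3·182 + 56; 182 = 3·56 + 14; 56 = 4·14 + 0 → gcd = 14; 182 = 14·13.
Back-substitution yields 7406·(10) + 602·(-123) = 14, so one solution is s = 10·13 = 130, t = -123·13 = -1599.
Solutions in s differ by 602/14 = 43; the one in [0, 43) is 130 mod 43 = 1.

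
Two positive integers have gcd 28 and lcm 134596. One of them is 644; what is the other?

Using ab = gcd(a,b)·lcm(a,b) = 28·134596 = 3768688, we get b = 3768688/644 = 5852.

5852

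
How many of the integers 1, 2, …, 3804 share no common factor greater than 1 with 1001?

2737

1001 = 7·11·13. Inclusion–exclusion on these primes:
3804 − ⌊3804/7⌋ − ⌊3804/11⌋ − ⌊3804/13⌋ + ⌊3804/77⌋ + ⌊3804/91⌋ + ⌊3804/143⌋ − ⌊3804/1001⌋ = 2737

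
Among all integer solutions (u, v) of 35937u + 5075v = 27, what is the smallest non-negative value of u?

Euclid: 35937 = 7·5075 + 412; 5075 = 12·412 + 131; 412 = 3·131 + 19; 131 = 6·19 + 17; 19 = 1·17 + 2; 17 = 8·2 + 1; 2 = 2·1 + 0 → gcd = 1; 27 = 1·27.
Back-substitution yields 35937·(-2402) + 5075·(17009) = 1, so one solution is u = -2402·27 = -64854, v = 17009·27 = 459243.
Solutions in u differ by 5075/1 = 5075; the one in [0, 5075) is -64854 mod 5075 = 1121.

1121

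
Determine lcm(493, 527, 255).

493 = 17 · 29; 527 = 17 · 31; 255 = 3 · 5 · 17
lcm takes max exponent of each prime: 3 · 5 · 17 · 29 · 31 = 229245

229245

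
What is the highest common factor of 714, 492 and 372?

gcd(714, 492): 714 = 1·492 + 222; 492 = 2·222 + 48; 222 = 4·48 + 30; 48 = 1·30 + 18; 30 = 1·18 + 12; 18 = 1·12 + 6; 12 = 2·6 + 0 → 6
gcd(6, 372): 372 = 62·6 + 0 → 6

6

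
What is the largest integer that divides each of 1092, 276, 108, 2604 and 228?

gcd(1092, 276): 1092 = 3·276 + 264; 276 = 1·264 + 12; 264 = 22·12 + 0 → 12
gcd(12, 108): 108 = 9·12 + 0 → 12
gcd(12, 2604): 2604 = 217·12 + 0 → 12
gcd(12, 228): 228 = 19·12 + 0 → 12

12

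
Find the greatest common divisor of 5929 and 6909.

Euclid: 6909 = 1·5929 + 980; 5929 = 6·980 + 49; 980 = 20·49 + 0. Last nonzero remainder: 49.

49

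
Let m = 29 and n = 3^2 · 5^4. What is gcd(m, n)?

1

min exponent per shared prime: (none) = 1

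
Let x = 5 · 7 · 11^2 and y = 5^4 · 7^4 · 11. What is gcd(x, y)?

385

min exponent per shared prime: 5 · 7 · 11 = 385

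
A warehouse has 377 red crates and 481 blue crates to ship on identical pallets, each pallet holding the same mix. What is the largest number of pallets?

13

Euclid: 481 = 1·377 + 104; 377 = 3·104 + 65; 104 = 1·65 + 39; 65 = 1·39 + 26; 39 = 1·26 + 13; 26 = 2·13 + 0. Last nonzero remainder: 13.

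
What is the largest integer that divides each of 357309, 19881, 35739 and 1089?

357309 = 3² · 29 · 37²; 19881 = 3² · 47²; 35739 = 3² · 11 · 19²; 1089 = 3² · 11²
gcd takes min exponent of each prime: 3² = 9

9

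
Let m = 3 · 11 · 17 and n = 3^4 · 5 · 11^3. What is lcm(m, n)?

max exponent per prime: 3^4 · 5 · 11^3 · 17 = 9163935

9163935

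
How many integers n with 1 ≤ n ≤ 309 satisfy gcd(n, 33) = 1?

187

Prime factors of 33: 3, 11. Count integers ≤ 309 divisible by none of them.
By inclusion–exclusion: 309 − ⌊309/3⌋ − ⌊309/11⌋ + ⌊309/33⌋ = 187.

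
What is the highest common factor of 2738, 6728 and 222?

2

gcd(2738, 6728): 6728 = 2·2738 + 1252; 2738 = 2·1252 + 234; 1252 = 5·234 + 82; 234 = 2·82 + 70; 82 = 1·70 + 12; 70 = 5·12 + 10; 12 = 1·10 + 2; 10 = 5·2 + 0 → 2
gcd(2, 222): 222 = 111·2 + 0 → 2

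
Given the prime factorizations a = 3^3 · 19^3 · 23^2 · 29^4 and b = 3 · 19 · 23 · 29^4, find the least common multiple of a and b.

max exponent per prime: 3^3 · 19^3 · 23^2 · 29^4 = 69290266333257

69290266333257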